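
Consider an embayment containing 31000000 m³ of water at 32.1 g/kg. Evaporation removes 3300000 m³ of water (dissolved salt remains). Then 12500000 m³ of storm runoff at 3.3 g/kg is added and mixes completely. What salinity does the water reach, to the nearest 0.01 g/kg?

After evaporation: salt = 31,000,000×32.1 = 995,100,000; volume = 31,000,000 − 3,300,000 = 27,700,000 m³
After mixing: salt = 995,100,000 + 12,500,000×3.3 = 1,036,350,000; volume = 27,700,000 + 12,500,000 = 40,200,000 m³
S = 1,036,350,000 / 40,200,000 = 25.7799 g/kg

25.78 g/kg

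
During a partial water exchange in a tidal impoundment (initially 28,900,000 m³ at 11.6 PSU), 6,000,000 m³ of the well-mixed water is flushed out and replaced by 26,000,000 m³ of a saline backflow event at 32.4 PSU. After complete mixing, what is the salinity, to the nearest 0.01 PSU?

Remaining after removal: 22,900,000 m³ at 11.6 PSU (salt = 265,640,000)
After addition: salt = 265,640,000 + 26,000,000×32.4 = 1,108,040,000; volume = 48,900,000 m³
S = 1,108,040,000 / 48,900,000 = 22.6593 PSU

22.66 PSU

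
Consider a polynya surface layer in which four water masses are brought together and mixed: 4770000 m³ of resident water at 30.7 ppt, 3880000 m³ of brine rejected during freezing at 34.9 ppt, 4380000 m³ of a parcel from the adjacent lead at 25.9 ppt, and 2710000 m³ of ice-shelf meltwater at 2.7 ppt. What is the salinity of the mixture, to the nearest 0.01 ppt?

Mass of salt is conserved:
salt = 4,770,000×30.7 + 3,880,000×34.9 + 4,380,000×25.9 + 2,710,000×2.7 = 146,439,000 + 135,412,000 + 113,442,000 + 7,317,000 = 402,610,000
volume = 4,770,000 + 3,880,000 + 4,380,000 + 2,710,000 = 15,740,000 m³
S = 402,610,000 / 15,740,000 = 25.5788 ppt

25.58 ppt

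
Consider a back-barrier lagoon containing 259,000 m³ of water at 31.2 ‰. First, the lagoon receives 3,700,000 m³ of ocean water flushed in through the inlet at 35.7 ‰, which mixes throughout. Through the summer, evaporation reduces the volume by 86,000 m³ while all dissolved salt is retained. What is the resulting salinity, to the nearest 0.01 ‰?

After mixing: salt = 259,000×31.2 + 3,700,000×35.7 = 140,170,800; volume = 3,959,000 m³
After evaporation: salt unchanged = 140,170,800; volume = 3,959,000 − 86,000 = 3,873,000 m³
S = 140,170,800 / 3,873,000 = 36.1918 ‰

36.19 ‰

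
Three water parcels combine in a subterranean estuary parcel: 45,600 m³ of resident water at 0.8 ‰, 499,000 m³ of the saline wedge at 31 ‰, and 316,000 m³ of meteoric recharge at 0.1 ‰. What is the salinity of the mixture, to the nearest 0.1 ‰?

18.1 ‰

Total salt / total volume:
salt = 45,600×0.8 + 499,000×31 + 316,000×0.1 = 36,480 + 15,469,000 + 31,600 = 15,537,080
volume = 45,600 + 499,000 + 316,000 = 860,600 m³
S = 15,537,080 / 860,600 = 18.054 ‰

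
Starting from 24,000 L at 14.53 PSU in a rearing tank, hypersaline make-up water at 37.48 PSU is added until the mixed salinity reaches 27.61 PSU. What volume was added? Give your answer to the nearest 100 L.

Salt balance: 24,000×14.53 + V×37.48 = (24,000+V)×27.61
348,720 + 37.48V = 662,640 + 27.61V
313,920 = 9.87V
V = 31,805.47 L

31800 L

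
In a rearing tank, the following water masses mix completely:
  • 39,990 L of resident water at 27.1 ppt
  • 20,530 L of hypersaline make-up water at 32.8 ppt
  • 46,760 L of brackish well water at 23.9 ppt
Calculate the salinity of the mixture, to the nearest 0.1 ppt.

By conservation of dissolved salt,
salt = 39,990×27.1 + 20,530×32.8 + 46,760×23.9 = 1,083,729 + 673,384 + 1,117,564 = 2,874,677
volume = 39,990 + 20,530 + 46,760 = 107,280 L
S = 2,874,677 / 107,280 = 26.796 ppt

26.8 ppt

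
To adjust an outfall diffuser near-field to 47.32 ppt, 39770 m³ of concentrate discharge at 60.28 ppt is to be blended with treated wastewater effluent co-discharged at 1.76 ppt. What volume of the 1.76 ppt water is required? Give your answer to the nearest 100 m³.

11300 m³

Salt balance: 39,770×60.28 + V×1.76 = (39,770+V)×47.32
2,397,335.6 + 1.76V = 1,881,916.4 + 47.32V
515,419.2 = 45.56V
V = 11,312.98 m³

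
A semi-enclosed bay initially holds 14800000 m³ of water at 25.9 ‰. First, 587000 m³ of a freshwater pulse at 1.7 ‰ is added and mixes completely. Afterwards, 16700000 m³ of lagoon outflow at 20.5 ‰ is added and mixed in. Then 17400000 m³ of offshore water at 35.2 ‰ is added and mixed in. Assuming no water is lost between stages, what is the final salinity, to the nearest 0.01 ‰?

27.06 ‰

By conservation of dissolved salt,
Initial salt = 14,800,000×25.9 = 383,320,000
After stage 1: salt = 383,320,000 + 587,000×1.7 = 384,317,900; volume = 15,387,000 m³; S = 24.977 ‰
After stage 2: salt = 384,317,900 + 16,700,000×20.5 = 726,667,900; volume = 32,087,000 m³; S = 22.647 ‰
After stage 3: salt = 726,667,900 + 17,400,000×35.2 = 1,339,147,900; volume = 49,487,000 m³
S = 1,339,147,900 / 49,487,000 = 27.0606 ‰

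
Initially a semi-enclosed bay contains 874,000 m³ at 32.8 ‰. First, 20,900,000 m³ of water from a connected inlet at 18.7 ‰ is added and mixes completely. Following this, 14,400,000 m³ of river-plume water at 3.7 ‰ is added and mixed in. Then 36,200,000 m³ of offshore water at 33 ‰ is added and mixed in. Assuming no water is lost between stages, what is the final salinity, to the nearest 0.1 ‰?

23.0 ‰

Weighted by volume,
Initial salt = 874,000×32.8 = 28,667,200
After stage 1: salt = 28,667,200 + 20,900,000×18.7 = 419,497,200; volume = 21,774,000 m³; S = 19.266 ‰
After stage 2: salt = 419,497,200 + 14,400,000×3.7 = 472,777,200; volume = 36,174,000 m³; S = 13.07 ‰
After stage 3: salt = 472,777,200 + 36,200,000×33 = 1,667,377,200; volume = 72,374,000 m³
S = 1,667,377,200 / 72,374,000 = 23.0383 ‰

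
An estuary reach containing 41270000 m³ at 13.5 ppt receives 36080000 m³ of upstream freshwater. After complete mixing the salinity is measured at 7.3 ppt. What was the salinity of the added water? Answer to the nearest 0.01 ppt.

0.21 ppt

Salt balance: 41,270,000×13.5 + 36,080,000×S = 77,350,000×7.3
557,145,000 + 36,080,000·S = 564,655,000
S = (564,655,000 − 557,145,000) / 36,080,000 = 0.2081 ppt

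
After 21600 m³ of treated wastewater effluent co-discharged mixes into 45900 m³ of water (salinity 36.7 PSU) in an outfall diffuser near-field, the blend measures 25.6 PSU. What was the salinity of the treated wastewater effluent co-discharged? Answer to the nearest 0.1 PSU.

2.0 PSU

Salt balance: 45,900×36.7 + 21,600×S = 67,500×25.6
1,684,530 + 21,600·S = 1,728,000
S = (1,728,000 − 1,684,530) / 21,600 = 2.0125 PSU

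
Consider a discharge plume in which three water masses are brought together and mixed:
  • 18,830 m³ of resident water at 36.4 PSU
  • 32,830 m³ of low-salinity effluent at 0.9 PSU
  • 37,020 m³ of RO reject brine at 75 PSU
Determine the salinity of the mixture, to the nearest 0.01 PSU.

Conserving salt mass:
salt = 18,830×36.4 + 32,830×0.9 + 37,020×75 = 685,412 + 29,547 + 2,776,500 = 3,491,459
volume = 18,830 + 32,830 + 37,020 = 88,680 m³
S = 3,491,459 / 88,680 = 39.3714 PSU

39.37 PSU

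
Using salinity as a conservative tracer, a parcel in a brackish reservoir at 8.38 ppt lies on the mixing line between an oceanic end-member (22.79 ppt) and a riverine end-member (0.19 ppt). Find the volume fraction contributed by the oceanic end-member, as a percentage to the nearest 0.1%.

Let g be the oceanic fraction. Salt balance per unit volume:
g×22.79 + (1−g)×0.19 = 8.38
g = (8.38 − 0.19) / (22.79 − 0.19) = 8.19/22.6 = 0.3624

36.2%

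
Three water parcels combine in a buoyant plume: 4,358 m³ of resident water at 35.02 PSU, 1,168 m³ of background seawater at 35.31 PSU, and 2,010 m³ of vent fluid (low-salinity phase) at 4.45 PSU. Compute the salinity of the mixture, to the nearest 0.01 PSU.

26.91 PSU

Weighted by volume,
salt = 4,358×35.02 + 1,168×35.31 + 2,010×4.45 = 152,617.16 + 41,242.08 + 8,944.5 = 202,803.74
volume = 4,358 + 1,168 + 2,010 = 7,536 m³
S = 202,803.74 / 7,536 = 26.9113 PSU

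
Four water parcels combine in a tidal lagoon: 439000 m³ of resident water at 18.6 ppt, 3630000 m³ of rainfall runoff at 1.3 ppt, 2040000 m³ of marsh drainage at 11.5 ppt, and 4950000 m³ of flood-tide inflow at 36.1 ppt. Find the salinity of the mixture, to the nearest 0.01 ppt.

By conservation of dissolved salt,
salt = 439,000×18.6 + 3,630,000×1.3 + 2,040,000×11.5 + 4,950,000×36.1 = 8,165,400 + 4,719,000 + 23,460,000 + 178,695,000 = 215,039,400
volume = 439,000 + 3,630,000 + 2,040,000 + 4,950,000 = 11,059,000 m³
S = 215,039,400 / 11,059,000 = 19.4447 ppt

19.44 ppt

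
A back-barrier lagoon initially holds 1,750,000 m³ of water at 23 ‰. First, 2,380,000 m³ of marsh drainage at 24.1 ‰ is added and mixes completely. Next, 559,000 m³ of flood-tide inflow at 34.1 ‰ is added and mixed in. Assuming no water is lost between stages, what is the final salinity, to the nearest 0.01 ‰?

24.88 ‰

Salt balance:
Initial salt = 1,750,000×23 = 40,250,000
After stage 1: salt = 40,250,000 + 2,380,000×24.1 = 97,608,000; volume = 4,130,000 m³; S = 23.634 ‰
After stage 2: salt = 97,608,000 + 559,000×34.1 = 116,669,900; volume = 4,689,000 m³
S = 116,669,900 / 4,689,000 = 24.8816 ‰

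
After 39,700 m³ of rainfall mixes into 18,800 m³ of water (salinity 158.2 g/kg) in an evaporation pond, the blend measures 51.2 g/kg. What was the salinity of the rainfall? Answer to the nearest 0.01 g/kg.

0.53 g/kg

Salt balance: 18,800×158.2 + 39,700×S = 58,500×51.2
2,974,160 + 39,700·S = 2,995,200
S = (2,995,200 − 2,974,160) / 39,700 = 0.53 g/kg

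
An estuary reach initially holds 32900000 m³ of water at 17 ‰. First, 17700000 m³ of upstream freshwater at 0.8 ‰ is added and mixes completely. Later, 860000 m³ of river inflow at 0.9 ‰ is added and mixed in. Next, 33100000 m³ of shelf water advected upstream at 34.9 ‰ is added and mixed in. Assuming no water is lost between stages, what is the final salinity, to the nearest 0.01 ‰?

20.45 ‰

Conserving salt mass:
Initial salt = 32,900,000×17 = 559,300,000
After stage 1: salt = 559,300,000 + 17,700,000×0.8 = 573,460,000; volume = 50,600,000 m³; S = 11.333 ‰
After stage 2: salt = 573,460,000 + 860,000×0.9 = 574,234,000; volume = 51,460,000 m³; S = 11.159 ‰
After stage 3: salt = 574,234,000 + 33,100,000×34.9 = 1,729,424,000; volume = 84,560,000 m³
S = 1,729,424,000 / 84,560,000 = 20.452 ‰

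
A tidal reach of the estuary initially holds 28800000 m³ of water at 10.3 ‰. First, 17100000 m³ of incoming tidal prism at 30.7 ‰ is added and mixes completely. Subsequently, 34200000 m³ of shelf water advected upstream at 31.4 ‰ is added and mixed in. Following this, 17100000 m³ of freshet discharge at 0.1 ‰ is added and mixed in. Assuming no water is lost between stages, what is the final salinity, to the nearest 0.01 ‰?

Weighted by volume,
Initial salt = 28,800,000×10.3 = 296,640,000
After stage 1: salt = 296,640,000 + 17,100,000×30.7 = 821,610,000; volume = 45,900,000 m³; S = 17.9 ‰
After stage 2: salt = 821,610,000 + 34,200,000×31.4 = 1,895,490,000; volume = 80,100,000 m³; S = 23.664 ‰
After stage 3: salt = 1,895,490,000 + 17,100,000×0.1 = 1,897,200,000; volume = 97,200,000 m³
S = 1,897,200,000 / 97,200,000 = 19.5185 ‰

19.52 ‰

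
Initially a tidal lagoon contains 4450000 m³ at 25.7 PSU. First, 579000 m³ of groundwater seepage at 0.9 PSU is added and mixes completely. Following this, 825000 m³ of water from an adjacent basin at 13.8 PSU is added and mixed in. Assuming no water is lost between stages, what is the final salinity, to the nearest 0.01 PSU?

Conserving salt mass:
Initial salt = 4,450,000×25.7 = 114,365,000
After stage 1: salt = 114,365,000 + 579,000×0.9 = 114,886,100; volume = 5,029,000 m³; S = 22.845 PSU
After stage 2: salt = 114,886,100 + 825,000×13.8 = 126,271,100; volume = 5,854,000 m³
S = 126,271,100 / 5,854,000 = 21.5701 PSU

21.57 PSU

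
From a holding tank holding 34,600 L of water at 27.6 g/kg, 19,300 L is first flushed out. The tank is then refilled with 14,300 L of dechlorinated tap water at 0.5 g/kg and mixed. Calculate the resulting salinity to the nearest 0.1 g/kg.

Remaining after removal: 15,300 L at 27.6 g/kg (salt = 422,280)
After addition: salt = 422,280 + 14,300×0.5 = 429,430; volume = 29,600 L
S = 429,430 / 29,600 = 14.5078 g/kg

14.5 g/kg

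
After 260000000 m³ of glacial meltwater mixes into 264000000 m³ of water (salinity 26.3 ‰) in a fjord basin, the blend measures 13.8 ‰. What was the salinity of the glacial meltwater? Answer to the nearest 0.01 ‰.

1.11 ‰

Salt balance: 264,000,000×26.3 + 260,000,000×S = 524,000,000×13.8
6,943,200,000 + 260,000,000·S = 7,231,200,000
S = (7,231,200,000 − 6,943,200,000) / 260,000,000 = 1.1077 ‰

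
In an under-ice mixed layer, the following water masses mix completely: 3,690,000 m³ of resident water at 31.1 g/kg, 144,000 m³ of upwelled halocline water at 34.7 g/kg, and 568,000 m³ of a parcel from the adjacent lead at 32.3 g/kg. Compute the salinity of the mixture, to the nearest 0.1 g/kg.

31.4 g/kg

Weighted by volume,
salt = 3,690,000×31.1 + 144,000×34.7 + 568,000×32.3 = 114,759,000 + 4,996,800 + 18,346,400 = 138,102,200
volume = 3,690,000 + 144,000 + 568,000 = 4,402,000 m³
S = 138,102,200 / 4,402,000 = 31.373 g/kg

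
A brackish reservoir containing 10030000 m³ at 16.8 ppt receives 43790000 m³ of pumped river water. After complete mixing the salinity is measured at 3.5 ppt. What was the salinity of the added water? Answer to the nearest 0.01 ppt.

Salt balance: 10,030,000×16.8 + 43,790,000×S = 53,820,000×3.5
168,504,000 + 43,790,000·S = 188,370,000
S = (188,370,000 − 168,504,000) / 43,790,000 = 0.4537 ppt

0.45 ppt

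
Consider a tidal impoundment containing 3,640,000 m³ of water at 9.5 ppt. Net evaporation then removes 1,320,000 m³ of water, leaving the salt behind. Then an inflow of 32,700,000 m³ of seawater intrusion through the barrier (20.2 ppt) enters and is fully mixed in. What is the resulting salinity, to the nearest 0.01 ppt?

19.85 ppt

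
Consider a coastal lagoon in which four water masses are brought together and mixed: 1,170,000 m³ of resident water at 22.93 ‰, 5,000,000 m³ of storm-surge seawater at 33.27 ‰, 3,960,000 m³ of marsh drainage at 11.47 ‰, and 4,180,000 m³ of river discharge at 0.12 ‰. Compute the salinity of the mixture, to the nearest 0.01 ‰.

16.71 ‰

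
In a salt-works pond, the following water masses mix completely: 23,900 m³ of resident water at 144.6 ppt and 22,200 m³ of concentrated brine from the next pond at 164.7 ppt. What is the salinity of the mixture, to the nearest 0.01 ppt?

154.28 ppt

Conserving salt mass:
salt = 23,900×144.6 + 22,200×164.7 = 3,455,940 + 3,656,340 = 7,112,280
volume = 23,900 + 22,200 = 46,100 m³
S = 7,112,280 / 46,100 = 154.2794 ppt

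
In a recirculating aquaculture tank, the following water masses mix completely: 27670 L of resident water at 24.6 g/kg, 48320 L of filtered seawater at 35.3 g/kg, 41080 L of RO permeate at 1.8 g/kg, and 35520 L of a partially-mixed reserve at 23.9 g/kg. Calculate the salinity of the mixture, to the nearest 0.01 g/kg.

Total salt / total volume:
salt = 27,670×24.6 + 48,320×35.3 + 41,080×1.8 + 35,520×23.9 = 680,682 + 1,705,696 + 73,944 + 848,928 = 3,309,250
volume = 27,670 + 48,320 + 41,080 + 35,520 = 152,590 L
S = 3,309,250 / 152,590 = 21.6872 g/kg

21.69 g/kg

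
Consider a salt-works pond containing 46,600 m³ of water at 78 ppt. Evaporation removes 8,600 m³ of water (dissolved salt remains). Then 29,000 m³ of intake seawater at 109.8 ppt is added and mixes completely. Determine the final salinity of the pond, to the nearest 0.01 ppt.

101.78 ppt

After evaporation: salt = 46,600×78 = 3,634,800; volume = 46,600 − 8,600 = 38,000 m³
After mixing: salt = 3,634,800 + 29,000×109.8 = 6,819,000; volume = 38,000 + 29,000 = 67,000 m³
S = 6,819,000 / 67,000 = 101.7761 ppt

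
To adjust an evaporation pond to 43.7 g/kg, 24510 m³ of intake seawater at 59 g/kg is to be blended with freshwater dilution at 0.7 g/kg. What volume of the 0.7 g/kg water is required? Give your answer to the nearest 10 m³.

Salt balance: 24,510×59 + V×0.7 = (24,510+V)×43.7
1,446,090 + 0.7V = 1,071,087 + 43.7V
375,003 = 43V
V = 8,721 m³

8720 m³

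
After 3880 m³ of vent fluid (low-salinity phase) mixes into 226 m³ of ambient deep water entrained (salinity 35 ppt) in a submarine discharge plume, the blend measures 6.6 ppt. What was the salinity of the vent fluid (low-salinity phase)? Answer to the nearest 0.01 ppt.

4.95 ppt

Salt balance: 226×35 + 3,880×S = 4,106×6.6
7,910 + 3,880·S = 27,099.6
S = (27,099.6 − 7,910) / 3,880 = 4.9458 ppt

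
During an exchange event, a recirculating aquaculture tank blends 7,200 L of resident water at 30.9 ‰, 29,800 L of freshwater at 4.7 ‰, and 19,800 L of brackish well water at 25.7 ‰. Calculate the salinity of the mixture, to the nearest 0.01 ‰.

15.34 ‰

Mass of salt is conserved:
salt = 7,200×30.9 + 29,800×4.7 + 19,800×25.7 = 222,480 + 140,060 + 508,860 = 871,400
volume = 7,200 + 29,800 + 19,800 = 56,800 L
S = 871,400 / 56,800 = 15.3415 ‰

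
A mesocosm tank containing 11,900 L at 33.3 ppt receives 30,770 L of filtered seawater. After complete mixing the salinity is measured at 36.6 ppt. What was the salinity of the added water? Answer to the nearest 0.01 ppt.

Salt balance: 11,900×33.3 + 30,770×S = 42,670×36.6
396,270 + 30,770·S = 1,561,722
S = (1,561,722 − 396,270) / 30,770 = 37.8762 ppt

37.88 ppt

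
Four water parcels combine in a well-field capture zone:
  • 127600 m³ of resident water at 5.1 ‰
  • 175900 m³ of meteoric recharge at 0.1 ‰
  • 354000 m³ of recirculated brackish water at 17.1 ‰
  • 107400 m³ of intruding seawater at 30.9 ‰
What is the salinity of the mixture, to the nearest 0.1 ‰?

13.1 ‰

Total salt / total volume:
salt = 127,600×5.1 + 175,900×0.1 + 354,000×17.1 + 107,400×30.9 = 650,760 + 17,590 + 6,053,400 + 3,318,660 = 10,040,410
volume = 127,600 + 175,900 + 354,000 + 107,400 = 764,900 m³
S = 10,040,410 / 764,900 = 13.126 ‰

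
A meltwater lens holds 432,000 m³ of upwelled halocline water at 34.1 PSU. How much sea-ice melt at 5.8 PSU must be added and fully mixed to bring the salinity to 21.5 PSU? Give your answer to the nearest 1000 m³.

Salt balance: 432,000×34.1 + V×5.8 = (432,000+V)×21.5
14,731,200 + 5.8V = 9,288,000 + 21.5V
5,443,200 = 15.7V
V = 346,700.64 m³

347000 m³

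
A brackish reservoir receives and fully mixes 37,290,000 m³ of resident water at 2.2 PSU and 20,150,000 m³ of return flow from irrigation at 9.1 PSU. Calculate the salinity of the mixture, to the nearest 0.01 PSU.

4.62 PSU

By conservation of dissolved salt,
salt = 37,290,000×2.2 + 20,150,000×9.1 = 82,038,000 + 183,365,000 = 265,403,000
volume = 37,290,000 + 20,150,000 = 57,440,000 m³
S = 265,403,000 / 57,440,000 = 4.6205 PSU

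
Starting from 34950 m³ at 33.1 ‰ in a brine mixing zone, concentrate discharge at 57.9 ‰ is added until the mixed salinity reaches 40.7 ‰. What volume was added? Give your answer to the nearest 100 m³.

15400 m³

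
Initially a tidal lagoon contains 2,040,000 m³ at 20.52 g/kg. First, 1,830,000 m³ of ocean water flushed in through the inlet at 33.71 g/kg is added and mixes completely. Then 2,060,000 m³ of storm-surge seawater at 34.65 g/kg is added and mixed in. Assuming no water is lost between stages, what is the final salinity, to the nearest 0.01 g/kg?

Mass of salt is conserved:
Initial salt = 2,040,000×20.52 = 41,860,800
After stage 1: salt = 41,860,800 + 1,830,000×33.71 = 103,550,100; volume = 3,870,000 m³; S = 26.757 g/kg
After stage 2: salt = 103,550,100 + 2,060,000×34.65 = 174,929,100; volume = 5,930,000 m³
S = 174,929,100 / 5,930,000 = 29.499 g/kg

29.50 g/kg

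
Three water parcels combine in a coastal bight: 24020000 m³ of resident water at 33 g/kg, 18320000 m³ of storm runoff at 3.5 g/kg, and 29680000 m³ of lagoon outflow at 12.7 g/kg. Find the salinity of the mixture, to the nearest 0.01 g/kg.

Mass of salt is conserved:
salt = 24,020,000×33 + 18,320,000×3.5 + 29,680,000×12.7 = 792,660,000 + 64,120,000 + 376,936,000 = 1,233,716,000
volume = 24,020,000 + 18,320,000 + 29,680,000 = 72,020,000 m³
S = 1,233,716,000 / 72,020,000 = 17.1302 g/kg

17.13 g/kg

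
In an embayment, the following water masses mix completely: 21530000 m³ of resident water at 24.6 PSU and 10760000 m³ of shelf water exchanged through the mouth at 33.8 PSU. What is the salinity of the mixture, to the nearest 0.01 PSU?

27.67 PSU

Total salt / total volume:
salt = 21,530,000×24.6 + 10,760,000×33.8 = 529,638,000 + 363,688,000 = 893,326,000
volume = 21,530,000 + 10,760,000 = 32,290,000 m³
S = 893,326,000 / 32,290,000 = 27.6657 PSU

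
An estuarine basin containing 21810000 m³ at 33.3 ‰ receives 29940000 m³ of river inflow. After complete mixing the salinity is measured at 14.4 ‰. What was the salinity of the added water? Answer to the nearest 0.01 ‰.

Salt balance: 21,810,000×33.3 + 29,940,000×S = 51,750,000×14.4
726,273,000 + 29,940,000·S = 745,200,000
S = (745,200,000 − 726,273,000) / 29,940,000 = 0.6322 ‰

0.63 ‰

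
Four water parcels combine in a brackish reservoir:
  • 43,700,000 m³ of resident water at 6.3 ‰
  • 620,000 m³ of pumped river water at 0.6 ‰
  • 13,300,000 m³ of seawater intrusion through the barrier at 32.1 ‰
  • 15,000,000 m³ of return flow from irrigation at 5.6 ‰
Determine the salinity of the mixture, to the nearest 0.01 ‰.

10.83 ‰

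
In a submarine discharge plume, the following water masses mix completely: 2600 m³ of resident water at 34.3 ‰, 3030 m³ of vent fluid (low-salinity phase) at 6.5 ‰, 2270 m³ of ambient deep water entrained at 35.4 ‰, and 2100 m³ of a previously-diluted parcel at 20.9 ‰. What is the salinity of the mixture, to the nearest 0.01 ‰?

Weighted by volume,
salt = 2,600×34.3 + 3,030×6.5 + 2,270×35.4 + 2,100×20.9 = 89,180 + 19,695 + 80,358 + 43,890 = 233,123
volume = 2,600 + 3,030 + 2,270 + 2,100 = 10,000 m³
S = 233,123 / 10,000 = 23.3123 ‰

23.31 ‰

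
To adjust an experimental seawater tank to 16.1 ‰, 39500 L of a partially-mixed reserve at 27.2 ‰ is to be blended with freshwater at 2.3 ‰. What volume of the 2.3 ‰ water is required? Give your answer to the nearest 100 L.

31800 L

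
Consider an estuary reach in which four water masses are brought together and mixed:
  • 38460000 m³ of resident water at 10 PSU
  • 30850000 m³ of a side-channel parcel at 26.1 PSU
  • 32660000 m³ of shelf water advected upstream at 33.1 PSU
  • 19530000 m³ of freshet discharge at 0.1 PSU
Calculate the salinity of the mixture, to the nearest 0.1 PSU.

18.7 PSU

Weighted by volume,
salt = 38,460,000×10 + 30,850,000×26.1 + 32,660,000×33.1 + 19,530,000×0.1 = 384,600,000 + 805,185,000 + 1,081,046,000 + 1,953,000 = 2,272,784,000
volume = 38,460,000 + 30,850,000 + 32,660,000 + 19,530,000 = 121,500,000 m³
S = 2,272,784,000 / 121,500,000 = 18.706 PSU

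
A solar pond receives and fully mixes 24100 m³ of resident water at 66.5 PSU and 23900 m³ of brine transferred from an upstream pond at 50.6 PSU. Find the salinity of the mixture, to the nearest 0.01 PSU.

58.58 PSU

Conserving salt mass:
salt = 24,100×66.5 + 23,900×50.6 = 1,602,650 + 1,209,340 = 2,811,990
volume = 24,100 + 23,900 = 48,000 m³
S = 2,811,990 / 48,000 = 58.5831 PSU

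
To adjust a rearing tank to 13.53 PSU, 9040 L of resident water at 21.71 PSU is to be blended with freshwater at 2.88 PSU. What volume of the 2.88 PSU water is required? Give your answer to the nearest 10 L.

6940 L

Salt balance: 9,040×21.71 + V×2.88 = (9,040+V)×13.53
196,258.4 + 2.88V = 122,311.2 + 13.53V
73,947.2 = 10.65V
V = 6,943.4 L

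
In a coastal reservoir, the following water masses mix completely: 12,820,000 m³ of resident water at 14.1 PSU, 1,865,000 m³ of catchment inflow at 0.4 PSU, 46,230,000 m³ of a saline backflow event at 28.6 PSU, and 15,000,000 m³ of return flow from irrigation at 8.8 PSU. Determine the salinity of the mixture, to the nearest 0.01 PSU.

Salt balance:
salt = 12,820,000×14.1 + 1,865,000×0.4 + 46,230,000×28.6 + 15,000,000×8.8 = 180,762,000 + 746,000 + 1,322,178,000 + 132,000,000 = 1,635,686,000
volume = 12,820,000 + 1,865,000 + 46,230,000 + 15,000,000 = 75,915,000 m³
S = 1,635,686,000 / 75,915,000 = 21.5463 PSU

21.55 PSU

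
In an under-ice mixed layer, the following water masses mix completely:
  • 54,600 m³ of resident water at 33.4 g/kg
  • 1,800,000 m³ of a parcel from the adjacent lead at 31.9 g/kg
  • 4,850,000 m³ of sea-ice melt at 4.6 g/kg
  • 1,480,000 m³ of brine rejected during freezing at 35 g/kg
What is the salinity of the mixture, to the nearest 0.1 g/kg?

Salt balance:
salt = 54,600×33.4 + 1,800,000×31.9 + 4,850,000×4.6 + 1,480,000×35 = 1,823,640 + 57,420,000 + 22,310,000 + 51,800,000 = 133,353,640
volume = 54,600 + 1,800,000 + 4,850,000 + 1,480,000 = 8,184,600 m³
S = 133,353,640 / 8,184,600 = 16.293 g/kg

16.3 g/kg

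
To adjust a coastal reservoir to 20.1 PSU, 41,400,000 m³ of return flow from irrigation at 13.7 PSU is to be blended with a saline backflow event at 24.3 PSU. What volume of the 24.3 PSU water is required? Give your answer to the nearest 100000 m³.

Salt balance: 41,400,000×13.7 + V×24.3 = (41,400,000+V)×20.1
567,180,000 + 24.3V = 832,140,000 + 20.1V
264,960,000 = 4.2V
V = 63,085,714.29 m³

63100000 m³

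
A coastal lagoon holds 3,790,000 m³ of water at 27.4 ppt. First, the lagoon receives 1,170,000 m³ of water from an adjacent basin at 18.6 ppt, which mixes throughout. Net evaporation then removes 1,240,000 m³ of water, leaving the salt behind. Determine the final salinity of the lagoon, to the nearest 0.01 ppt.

After mixing: salt = 3,790,000×27.4 + 1,170,000×18.6 = 125,608,000; volume = 4,960,000 m³
After evaporation: salt unchanged = 125,608,000; volume = 4,960,000 − 1,240,000 = 3,720,000 m³
S = 125,608,000 / 3,720,000 = 33.7656 ppt

33.77 ppt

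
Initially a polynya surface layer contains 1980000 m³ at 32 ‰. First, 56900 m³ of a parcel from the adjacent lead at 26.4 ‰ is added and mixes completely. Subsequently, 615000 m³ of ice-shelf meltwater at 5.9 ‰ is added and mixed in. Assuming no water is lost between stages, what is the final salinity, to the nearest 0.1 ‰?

25.8 ‰

Weighted by volume,
Initial salt = 1,980,000×32 = 63,360,000
After stage 1: salt = 63,360,000 + 56,900×26.4 = 64,862,160; volume = 2,036,900 m³; S = 31.844 ‰
After stage 2: salt = 64,862,160 + 615,000×5.9 = 68,490,660; volume = 2,651,900 m³
S = 68,490,660 / 2,651,900 = 25.827 ‰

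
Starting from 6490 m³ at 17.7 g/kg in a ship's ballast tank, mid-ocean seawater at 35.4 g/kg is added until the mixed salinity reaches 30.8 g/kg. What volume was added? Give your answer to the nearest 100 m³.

Salt balance: 6,490×17.7 + V×35.4 = (6,490+V)×30.8
114,873 + 35.4V = 199,892 + 30.8V
85,019 = 4.6V
V = 18,482.39 m³

18500 m³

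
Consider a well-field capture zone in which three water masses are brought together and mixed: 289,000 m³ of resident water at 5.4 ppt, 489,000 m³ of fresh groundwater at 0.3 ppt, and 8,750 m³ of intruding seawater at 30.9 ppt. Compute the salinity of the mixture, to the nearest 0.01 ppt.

2.51 ppt

Mass of salt is conserved:
salt = 289,000×5.4 + 489,000×0.3 + 8,750×30.9 = 1,560,600 + 146,700 + 270,375 = 1,977,675
volume = 289,000 + 489,000 + 8,750 = 786,750 m³
S = 1,977,675 / 786,750 = 2.5137 ppt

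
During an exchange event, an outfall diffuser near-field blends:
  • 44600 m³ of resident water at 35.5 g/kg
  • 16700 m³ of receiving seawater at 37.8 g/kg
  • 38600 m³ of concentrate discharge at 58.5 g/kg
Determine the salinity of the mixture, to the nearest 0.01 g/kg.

44.77 g/kg

Mass of salt is conserved:
salt = 44,600×35.5 + 16,700×37.8 + 38,600×58.5 = 1,583,300 + 631,260 + 2,258,100 = 4,472,660
volume = 44,600 + 16,700 + 38,600 = 99,900 m³
S = 4,472,660 / 99,900 = 44.7714 g/kg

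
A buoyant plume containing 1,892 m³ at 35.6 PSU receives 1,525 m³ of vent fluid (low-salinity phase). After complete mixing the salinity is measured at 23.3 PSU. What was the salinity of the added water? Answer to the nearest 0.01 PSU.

Salt balance: 1,892×35.6 + 1,525×S = 3,417×23.3
67,355.2 + 1,525·S = 79,616.1
S = (79,616.1 − 67,355.2) / 1,525 = 8.0399 PSU

8.04 PSU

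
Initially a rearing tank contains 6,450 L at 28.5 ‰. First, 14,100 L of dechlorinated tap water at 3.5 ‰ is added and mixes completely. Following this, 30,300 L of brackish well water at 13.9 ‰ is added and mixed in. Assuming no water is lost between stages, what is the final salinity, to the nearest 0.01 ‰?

Conserving salt mass:
Initial salt = 6,450×28.5 = 183,825
After stage 1: salt = 183,825 + 14,100×3.5 = 233,175; volume = 20,550 L; S = 11.347 ‰
After stage 2: salt = 233,175 + 30,300×13.9 = 654,345; volume = 50,850 L
S = 654,345 / 50,850 = 12.8681 ‰

12.87 ‰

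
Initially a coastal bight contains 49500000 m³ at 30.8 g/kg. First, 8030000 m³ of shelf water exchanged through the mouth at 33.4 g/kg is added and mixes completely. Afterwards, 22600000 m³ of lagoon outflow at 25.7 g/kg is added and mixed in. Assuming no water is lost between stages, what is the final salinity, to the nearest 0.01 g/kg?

29.62 g/kg

Salt balance:
Initial salt = 49,500,000×30.8 = 1,524,600,000
After stage 1: salt = 1,524,600,000 + 8,030,000×33.4 = 1,792,802,000; volume = 57,530,000 m³; S = 31.163 g/kg
After stage 2: salt = 1,792,802,000 + 22,600,000×25.7 = 2,373,622,000; volume = 80,130,000 m³
S = 2,373,622,000 / 80,130,000 = 29.6221 g/kg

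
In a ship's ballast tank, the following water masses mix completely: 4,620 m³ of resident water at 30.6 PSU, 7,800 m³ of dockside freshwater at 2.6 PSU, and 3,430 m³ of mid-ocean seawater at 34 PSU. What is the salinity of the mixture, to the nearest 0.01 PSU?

17.56 PSU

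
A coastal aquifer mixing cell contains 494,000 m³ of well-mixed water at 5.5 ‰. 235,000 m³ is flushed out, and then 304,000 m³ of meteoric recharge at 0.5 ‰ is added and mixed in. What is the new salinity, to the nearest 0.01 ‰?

Remaining after removal: 259,000 m³ at 5.5 ‰ (salt = 1,424,500)
After addition: salt = 1,424,500 + 304,000×0.5 = 1,576,500; volume = 563,000 m³
S = 1,576,500 / 563,000 = 2.8002 ‰

2.80 ‰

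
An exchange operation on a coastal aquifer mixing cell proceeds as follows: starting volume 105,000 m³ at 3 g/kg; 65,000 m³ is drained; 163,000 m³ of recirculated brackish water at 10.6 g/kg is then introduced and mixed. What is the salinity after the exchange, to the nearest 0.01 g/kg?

Remaining after removal: 40,000 m³ at 3 g/kg (salt = 120,000)
After addition: salt = 120,000 + 163,000×10.6 = 1,847,800; volume = 203,000 m³
S = 1,847,800 / 203,000 = 9.1025 g/kg

9.10 g/kg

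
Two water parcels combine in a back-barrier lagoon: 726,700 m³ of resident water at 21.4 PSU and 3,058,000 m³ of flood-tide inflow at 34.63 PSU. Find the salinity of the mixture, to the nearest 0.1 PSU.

32.1 PSU

Total salt / total volume:
salt = 726,700×21.4 + 3,058,000×34.63 = 15,551,380 + 105,898,540 = 121,449,920
volume = 726,700 + 3,058,000 = 3,784,700 m³
S = 121,449,920 / 3,784,700 = 32.09 PSU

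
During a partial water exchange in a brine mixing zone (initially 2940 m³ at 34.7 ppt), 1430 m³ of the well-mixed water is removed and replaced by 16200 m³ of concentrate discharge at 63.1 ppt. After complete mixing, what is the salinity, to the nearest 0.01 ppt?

60.68 ppt

Remaining after removal: 1,510 m³ at 34.7 ppt (salt = 52,397)
After addition: salt = 52,397 + 16,200×63.1 = 1,074,617; volume = 17,710 m³
S = 1,074,617 / 17,710 = 60.6785 ppt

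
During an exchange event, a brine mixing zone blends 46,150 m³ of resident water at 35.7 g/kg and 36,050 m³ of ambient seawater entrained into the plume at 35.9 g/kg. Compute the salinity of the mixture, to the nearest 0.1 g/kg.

35.8 g/kg

Weighted by volume,
salt = 46,150×35.7 + 36,050×35.9 = 1,647,555 + 1,294,195 = 2,941,750
volume = 46,150 + 36,050 = 82,200 m³
S = 2,941,750 / 82,200 = 35.788 g/kg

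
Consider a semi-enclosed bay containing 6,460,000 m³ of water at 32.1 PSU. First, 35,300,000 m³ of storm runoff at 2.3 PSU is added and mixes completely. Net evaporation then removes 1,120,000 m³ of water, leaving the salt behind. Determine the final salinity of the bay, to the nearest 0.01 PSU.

7.10 PSU

After mixing: salt = 6,460,000×32.1 + 35,300,000×2.3 = 288,556,000; volume = 41,760,000 m³
After evaporation: salt unchanged = 288,556,000; volume = 41,760,000 − 1,120,000 = 40,640,000 m³
S = 288,556,000 / 40,640,000 = 7.1003 PSU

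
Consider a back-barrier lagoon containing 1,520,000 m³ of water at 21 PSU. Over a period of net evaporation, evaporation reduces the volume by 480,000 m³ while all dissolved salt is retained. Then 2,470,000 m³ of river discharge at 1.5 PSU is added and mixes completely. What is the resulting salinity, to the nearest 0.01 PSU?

After evaporation: salt = 1,520,000×21 = 31,920,000; volume = 1,520,000 − 480,000 = 1,040,000 m³
After mixing: salt = 31,920,000 + 2,470,000×1.5 = 35,625,000; volume = 1,040,000 + 2,470,000 = 3,510,000 m³
S = 35,625,000 / 3,510,000 = 10.1496 PSU

10.15 PSU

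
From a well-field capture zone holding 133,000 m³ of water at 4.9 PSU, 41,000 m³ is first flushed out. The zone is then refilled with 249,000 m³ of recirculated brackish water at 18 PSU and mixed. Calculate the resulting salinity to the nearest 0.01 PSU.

14.47 PSU

Remaining after removal: 92,000 m³ at 4.9 PSU (salt = 450,800)
After addition: salt = 450,800 + 249,000×18 = 4,932,800; volume = 341,000 m³
S = 4,932,800 / 341,000 = 14.4657 PSU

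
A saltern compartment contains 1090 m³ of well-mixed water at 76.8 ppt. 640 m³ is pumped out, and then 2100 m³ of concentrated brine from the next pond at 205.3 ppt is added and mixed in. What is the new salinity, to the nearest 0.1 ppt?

182.6 ppt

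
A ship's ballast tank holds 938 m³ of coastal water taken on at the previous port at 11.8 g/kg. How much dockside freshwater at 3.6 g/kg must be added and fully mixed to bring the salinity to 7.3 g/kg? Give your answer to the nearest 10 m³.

1140 m³

Salt balance: 938×11.8 + V×3.6 = (938+V)×7.3
11,068.4 + 3.6V = 6,847.4 + 7.3V
4,221 = 3.7V
V = 1,140.81 m³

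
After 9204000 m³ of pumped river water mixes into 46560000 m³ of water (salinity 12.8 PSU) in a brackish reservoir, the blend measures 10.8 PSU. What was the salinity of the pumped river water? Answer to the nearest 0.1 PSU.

Salt balance: 46,560,000×12.8 + 9,204,000×S = 55,764,000×10.8
595,968,000 + 9,204,000·S = 602,251,200
S = (602,251,200 − 595,968,000) / 9,204,000 = 0.6827 PSU

0.7 PSU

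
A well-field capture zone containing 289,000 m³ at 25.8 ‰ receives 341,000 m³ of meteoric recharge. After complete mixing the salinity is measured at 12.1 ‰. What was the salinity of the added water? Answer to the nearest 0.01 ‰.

0.49 ‰

Salt balance: 289,000×25.8 + 341,000×S = 630,000×12.1
7,456,200 + 341,000·S = 7,623,000
S = (7,623,000 − 7,456,200) / 341,000 = 0.4891 ‰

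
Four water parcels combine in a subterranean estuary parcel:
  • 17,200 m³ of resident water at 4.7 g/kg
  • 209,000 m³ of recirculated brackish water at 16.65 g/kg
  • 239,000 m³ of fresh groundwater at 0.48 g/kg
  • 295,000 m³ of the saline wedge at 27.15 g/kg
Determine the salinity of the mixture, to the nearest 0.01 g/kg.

By conservation of dissolved salt,
salt = 17,200×4.7 + 209,000×16.65 + 239,000×0.48 + 295,000×27.15 = 80,840 + 3,479,850 + 114,720 + 8,009,250 = 11,684,660
volume = 17,200 + 209,000 + 239,000 + 295,000 = 760,200 m³
S = 11,684,660 / 760,200 = 15.3705 g/kg

15.37 g/kg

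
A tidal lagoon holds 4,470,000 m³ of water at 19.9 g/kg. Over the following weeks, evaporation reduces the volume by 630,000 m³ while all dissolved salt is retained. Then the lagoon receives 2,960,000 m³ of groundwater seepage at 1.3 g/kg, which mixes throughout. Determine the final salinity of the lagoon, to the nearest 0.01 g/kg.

After evaporation: salt = 4,470,000×19.9 = 88,953,000; volume = 4,470,000 − 630,000 = 3,840,000 m³
After mixing: salt = 88,953,000 + 2,960,000×1.3 = 92,801,000; volume = 3,840,000 + 2,960,000 = 6,800,000 m³
S = 92,801,000 / 6,800,000 = 13.6472 g/kg

13.65 g/kg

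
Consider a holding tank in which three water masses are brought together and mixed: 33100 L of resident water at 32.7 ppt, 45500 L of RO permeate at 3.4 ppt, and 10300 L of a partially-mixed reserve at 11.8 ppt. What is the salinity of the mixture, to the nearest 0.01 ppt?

15.28 ppt

Conserving salt mass:
salt = 33,100×32.7 + 45,500×3.4 + 10,300×11.8 = 1,082,370 + 154,700 + 121,540 = 1,358,610
volume = 33,100 + 45,500 + 10,300 = 88,900 L
S = 1,358,610 / 88,900 = 15.2825 ppt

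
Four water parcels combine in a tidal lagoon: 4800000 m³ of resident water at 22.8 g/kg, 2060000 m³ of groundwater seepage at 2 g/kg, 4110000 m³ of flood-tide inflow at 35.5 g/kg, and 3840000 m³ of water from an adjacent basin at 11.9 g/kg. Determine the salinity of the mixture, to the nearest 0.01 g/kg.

Weighted by volume,
salt = 4,800,000×22.8 + 2,060,000×2 + 4,110,000×35.5 + 3,840,000×11.9 = 109,440,000 + 4,120,000 + 145,905,000 + 45,696,000 = 305,161,000
volume = 4,800,000 + 2,060,000 + 4,110,000 + 3,840,000 = 14,810,000 m³
S = 305,161,000 / 14,810,000 = 20.6051 g/kg

20.61 g/kg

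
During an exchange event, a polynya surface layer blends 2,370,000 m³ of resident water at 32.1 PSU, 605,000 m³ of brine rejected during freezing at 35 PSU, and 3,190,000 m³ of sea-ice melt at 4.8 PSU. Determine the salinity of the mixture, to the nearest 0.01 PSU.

18.26 PSU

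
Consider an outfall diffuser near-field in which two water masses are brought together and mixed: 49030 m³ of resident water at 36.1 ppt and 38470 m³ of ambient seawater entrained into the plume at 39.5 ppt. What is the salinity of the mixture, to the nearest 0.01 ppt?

37.59 ppt

Mass of salt is conserved:
salt = 49,030×36.1 + 38,470×39.5 = 1,769,983 + 1,519,565 = 3,289,548
volume = 49,030 + 38,470 = 87,500 m³
S = 3,289,548 / 87,500 = 37.5948 ppt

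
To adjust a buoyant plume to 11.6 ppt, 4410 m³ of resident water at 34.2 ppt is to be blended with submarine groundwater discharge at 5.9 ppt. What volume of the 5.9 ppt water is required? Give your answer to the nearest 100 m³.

Salt balance: 4,410×34.2 + V×5.9 = (4,410+V)×11.6
150,822 + 5.9V = 51,156 + 11.6V
99,666 = 5.7V
V = 17,485.26 m³

17500 m³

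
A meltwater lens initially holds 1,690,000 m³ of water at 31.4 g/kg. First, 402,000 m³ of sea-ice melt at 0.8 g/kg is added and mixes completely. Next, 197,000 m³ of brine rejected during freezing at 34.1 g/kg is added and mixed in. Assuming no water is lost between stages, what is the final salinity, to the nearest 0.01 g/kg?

26.26 g/kg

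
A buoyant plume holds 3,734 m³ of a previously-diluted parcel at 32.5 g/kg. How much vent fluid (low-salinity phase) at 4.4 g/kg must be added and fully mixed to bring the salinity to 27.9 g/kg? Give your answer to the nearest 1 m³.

731 m³

Salt balance: 3,734×32.5 + V×4.4 = (3,734+V)×27.9
121,355 + 4.4V = 104,178.6 + 27.9V
17,176.4 = 23.5V
V = 730.91 m³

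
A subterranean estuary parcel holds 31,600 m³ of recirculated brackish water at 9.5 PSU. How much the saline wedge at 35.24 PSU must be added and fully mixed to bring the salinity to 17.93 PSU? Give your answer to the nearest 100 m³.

15400 m³

Salt balance: 31,600×9.5 + V×35.24 = (31,600+V)×17.93
300,200 + 35.24V = 566,588 + 17.93V
266,388 = 17.31V
V = 15,389.25 m³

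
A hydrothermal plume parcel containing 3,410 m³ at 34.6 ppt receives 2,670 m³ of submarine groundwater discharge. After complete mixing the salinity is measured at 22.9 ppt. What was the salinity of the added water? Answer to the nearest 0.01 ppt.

7.96 ppt

Salt balance: 3,410×34.6 + 2,670×S = 6,080×22.9
117,986 + 2,670·S = 139,232
S = (139,232 − 117,986) / 2,670 = 7.9573 ppt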